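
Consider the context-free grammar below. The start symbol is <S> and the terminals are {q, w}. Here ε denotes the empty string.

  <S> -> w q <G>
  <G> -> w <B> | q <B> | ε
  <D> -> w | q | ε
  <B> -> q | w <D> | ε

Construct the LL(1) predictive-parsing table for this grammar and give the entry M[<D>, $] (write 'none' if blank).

<D> -> ε

FIRST(<S>): from <S>->w q <G> we get {w}. So FIRST(<S>) = {w}.
FIRST(<G>): from <G>->w <B> we get {w}; from <G>->q <B> we get {q}; from <G>->ε we get {ε}. So FIRST(<G>) = {ε, q, w}.
FIRST(<D>): from <D>->w we get {w}; from <D>->q we get {q}; from <D>->ε we get {ε}. So FIRST(<D>) = {ε, q, w}.
FIRST(<B>): from <B>->q we get {q}; from <B>->w <D> we get {w}; from <B>->ε we get {ε}. So FIRST(<B>) = {ε, q, w}.
FOLLOW(<S>) includes $ since <S> is the start symbol.
FOLLOW(<B>): in <G>->w <B>, the suffix after <B> is empty, so FOLLOW(<B>) ⊇ FOLLOW(<G>) = {$}; in <G>->q <B>, the suffix after <B> is empty, so FOLLOW(<B>) ⊇ FOLLOW(<G>) = {$}. Thus FOLLOW(<B>) = {$}.
FOLLOW(<D>): in <B>->w <D>, the suffix after <D> is empty, so FOLLOW(<D>) ⊇ FOLLOW(<B>) = {$}. Thus FOLLOW(<D>) = {$}.
For <D> -> w: FIRST(w) = {w}, so it goes in M[<D>, t] for t ∈ {w}.
For <D> -> q: FIRST(q) = {q}, so it goes in M[<D>, t] for t ∈ {q}.
For <D> -> ε: FIRST(ε) = {ε}, so it goes in M[<D>, t] for t ∈ {}; since ε ∈ FIRST, also for every t ∈ FOLLOW(<D>) = {$}.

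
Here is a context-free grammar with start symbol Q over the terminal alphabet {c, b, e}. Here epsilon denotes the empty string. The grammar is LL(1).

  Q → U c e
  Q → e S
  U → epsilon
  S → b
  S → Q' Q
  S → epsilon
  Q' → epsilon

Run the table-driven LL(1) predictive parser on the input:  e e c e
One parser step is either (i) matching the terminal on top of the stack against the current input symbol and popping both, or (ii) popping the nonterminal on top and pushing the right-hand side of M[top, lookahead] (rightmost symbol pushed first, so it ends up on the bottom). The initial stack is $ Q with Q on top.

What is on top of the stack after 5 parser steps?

step 1: stack=$ Q  input=e e c e $  — expand Q → e S
step 2: stack=$ S e  input=e e c e $  — match e
step 3: stack=$ S  input=e c e $  — expand S → Q' Q
step 4: stack=$ Q Q'  input=e c e $  — expand Q' → epsilon
step 5: stack=$ Q  input=e c e $  — expand Q → e S
Stack after step 5: $ S e (top = e).

e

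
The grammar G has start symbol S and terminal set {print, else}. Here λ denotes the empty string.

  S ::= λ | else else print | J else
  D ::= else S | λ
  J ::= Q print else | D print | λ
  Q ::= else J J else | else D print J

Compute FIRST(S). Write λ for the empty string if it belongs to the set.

FIRST(D) = {λ, else}
FIRST(Q) = {else}
FIRST(J) = {λ, else, print}  (via Q print else, D print)
FIRST(S) = {λ, else, print}  (via J else)

{λ, else, print}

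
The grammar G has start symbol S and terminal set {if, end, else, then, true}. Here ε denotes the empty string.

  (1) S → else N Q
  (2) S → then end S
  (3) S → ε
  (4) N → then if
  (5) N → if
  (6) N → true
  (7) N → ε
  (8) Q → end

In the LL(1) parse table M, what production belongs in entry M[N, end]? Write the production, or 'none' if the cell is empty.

N → ε

FIRST(S): from S→else N Q we get {else}; from S→then end S we get {then}; from S→ε we get {ε}. So FIRST(S) = {ε, else, then}.
FIRST(N): from N→then if we get {then}; from N→if we get {if}; from N→true we get {true}; from N→ε we get {ε}. So FIRST(N) = {ε, if, then, true}.
FIRST(Q): from Q→end we get {end}. So FIRST(Q) = {end}.
FOLLOW(S) includes $ since S is the start symbol.
FOLLOW(N): in S→else N Q, N is followed by Q with FIRST {end}. Thus FOLLOW(N) = {end}.
For N → then if: FIRST(then if) = {then}, so it goes in M[N, t] for t ∈ {then}.
For N → if: FIRST(if) = {if}, so it goes in M[N, t] for t ∈ {if}.
For N → true: FIRST(true) = {true}, so it goes in M[N, t] for t ∈ {true}.
For N → ε: FIRST(ε) = {ε}, so it goes in M[N, t] for t ∈ {}; since ε ∈ FIRST, also for every t ∈ FOLLOW(N) = {end}.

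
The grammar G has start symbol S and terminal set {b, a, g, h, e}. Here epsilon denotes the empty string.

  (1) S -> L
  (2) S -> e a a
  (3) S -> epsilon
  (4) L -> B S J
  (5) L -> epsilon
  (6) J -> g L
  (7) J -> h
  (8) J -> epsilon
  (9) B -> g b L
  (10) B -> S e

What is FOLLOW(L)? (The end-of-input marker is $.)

FIRST(J): from J->g L we get {g}; from J->h we get {h}; from J->epsilon we get {epsilon}. So FIRST(J) = {epsilon, g, h}.
FIRST(S): from S->L we get {epsilon, e, g}; from S->e a a we get {e}; from S->epsilon we get {epsilon}. So FIRST(S) = {epsilon, e, g}.
FIRST(B): from B->g b L we get {g}; from B->S e we get {e, g}. So FIRST(B) = {e, g}.
FIRST(L): from L->B S J we get {e, g}; from L->epsilon we get {epsilon}. So FIRST(L) = {epsilon, e, g}.
FOLLOW(S) includes $ since S is the start symbol.
FOLLOW(S): in L->B S J, S is followed by J with FIRST {epsilon, g, h}; in L->B S J, the suffix after S is nullable, so FOLLOW(S) ⊇ FOLLOW(L) = {$, e, g, h}; in B->S e, S is followed by e with FIRST {e}. Thus FOLLOW(S) = {$, e, g, h}.
FOLLOW(L): in S->L, the suffix after L is empty, so FOLLOW(L) ⊇ FOLLOW(S) = {$, e, g, h}; in J->g L, the suffix after L is empty, so FOLLOW(L) ⊇ FOLLOW(J) = {$, e, g, h}; in B->g b L, the suffix after L is empty, so FOLLOW(L) ⊇ FOLLOW(B) = {$, e, g, h}. Thus FOLLOW(L) = {$, e, g, h}.
FOLLOW(J): in L->B S J, the suffix after J is empty, so FOLLOW(J) ⊇ FOLLOW(L) = {$, e, g, h}. Thus FOLLOW(J) = {$, e, g, h}.
FOLLOW(B): in L->B S J, B is followed by S J with FIRST {epsilon, e, g, h}; in L->B S J, the suffix after B is nullable, so FOLLOW(B) ⊇ FOLLOW(L) = {$, e, g, h}. Thus FOLLOW(B) = {$, e, g, h}.

{$, e, g, h}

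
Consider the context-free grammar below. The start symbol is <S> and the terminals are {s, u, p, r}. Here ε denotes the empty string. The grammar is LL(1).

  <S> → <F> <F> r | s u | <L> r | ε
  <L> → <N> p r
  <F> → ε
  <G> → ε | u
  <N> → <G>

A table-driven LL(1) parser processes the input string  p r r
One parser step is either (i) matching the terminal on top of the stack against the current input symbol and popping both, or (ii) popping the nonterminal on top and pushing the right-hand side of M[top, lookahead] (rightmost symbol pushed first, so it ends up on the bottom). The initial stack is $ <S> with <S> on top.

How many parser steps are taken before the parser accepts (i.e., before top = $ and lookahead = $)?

7

step 1: stack=$ <S>  input=p r r $  — expand <S> → <L> r
step 2: stack=$ r <L>  input=p r r $  — expand <L> → <N> p r
step 3: stack=$ r r p <N>  input=p r r $  — expand <N> → <G>
step 4: stack=$ r r p <G>  input=p r r $  — expand <G> → ε
step 5: stack=$ r r p  input=p r r $  — match p
step 6: stack=$ r r  input=r r $  — match r
step 7: stack=$ r  input=r $  — match r
Accept reached after 7 steps.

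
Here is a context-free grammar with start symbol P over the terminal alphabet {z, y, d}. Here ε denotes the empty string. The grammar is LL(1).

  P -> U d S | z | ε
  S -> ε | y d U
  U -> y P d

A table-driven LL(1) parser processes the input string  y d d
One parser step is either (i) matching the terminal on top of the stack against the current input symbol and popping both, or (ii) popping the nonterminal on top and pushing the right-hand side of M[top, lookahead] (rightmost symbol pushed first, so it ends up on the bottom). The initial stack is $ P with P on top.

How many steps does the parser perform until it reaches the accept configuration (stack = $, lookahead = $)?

7

     Stack        Input    Action
  1  $ P          y d d $  expand P -> U d S
  2  $ S d U      y d d $  expand U -> y P d
  3  $ S d d P y  y d d $  match y
  4  $ S d d P    d d $    expand P -> ε
  5  $ S d d      d d $    match d
  6  $ S d        d $      match d
  7  $ S          $        expand S -> ε
Accept reached after 7 steps.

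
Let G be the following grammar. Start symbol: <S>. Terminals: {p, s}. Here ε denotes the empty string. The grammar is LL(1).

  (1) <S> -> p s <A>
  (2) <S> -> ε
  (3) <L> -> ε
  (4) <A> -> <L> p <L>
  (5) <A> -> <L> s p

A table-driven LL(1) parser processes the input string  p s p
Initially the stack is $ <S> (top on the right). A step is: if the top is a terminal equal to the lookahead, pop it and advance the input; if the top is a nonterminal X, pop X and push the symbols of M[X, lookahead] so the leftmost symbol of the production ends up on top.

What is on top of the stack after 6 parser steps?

step 1: stack=$ <S>  input=p s p $  — expand <S> -> p s <A>
step 2: stack=$ <A> s p  input=p s p $  — match p
step 3: stack=$ <A> s  input=s p $  — match s
step 4: stack=$ <A>  input=p $  — expand <A> -> <L> p <L>
step 5: stack=$ <L> p <L>  input=p $  — expand <L> -> ε
step 6: stack=$ <L> p  input=p $  — match p
Stack after step 6: $ <L> (top = <L>).

<L>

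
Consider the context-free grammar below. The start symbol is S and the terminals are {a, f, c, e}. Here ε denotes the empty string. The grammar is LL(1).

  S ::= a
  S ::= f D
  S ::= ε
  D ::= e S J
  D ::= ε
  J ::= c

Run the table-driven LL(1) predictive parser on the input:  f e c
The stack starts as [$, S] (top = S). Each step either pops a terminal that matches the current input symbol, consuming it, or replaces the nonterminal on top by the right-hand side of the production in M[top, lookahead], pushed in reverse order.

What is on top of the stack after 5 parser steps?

step 1: stack=$ S  input=f e c $  — expand S ::= f D
step 2: stack=$ D f  input=f e c $  — match f
step 3: stack=$ D  input=e c $  — expand D ::= e S J
step 4: stack=$ J S e  input=e c $  — match e
step 5: stack=$ J S  input=c $  — expand S ::= ε
Stack after step 5: $ J (top = J).

J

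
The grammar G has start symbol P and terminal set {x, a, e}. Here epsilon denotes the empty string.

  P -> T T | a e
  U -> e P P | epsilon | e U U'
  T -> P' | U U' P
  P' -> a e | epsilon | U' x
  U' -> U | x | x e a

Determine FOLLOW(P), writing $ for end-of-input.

FIRST(U) = {epsilon, e}
FIRST(U') = {epsilon, e, x}  (via U)
FIRST(P') = {epsilon, a, e, x}  (via U' x)
FIRST(P) = {epsilon, a, e, x}  (via T T)
FIRST(T) = {epsilon, a, e, x}  (via P', U U' P)
FOLLOW(P) includes $ since P is the start symbol.
FOLLOW(P): in U->e P P (occurrence 1), P is followed by P with FIRST {epsilon, a, e, x}; in U->e P P (occurrence 1), the suffix after P is nullable, so FOLLOW(P) ⊇ FOLLOW(U) = {$, a, e, x}; in U->e P P (occurrence 2), the suffix after P is empty, so FOLLOW(P) ⊇ FOLLOW(U) = {$, a, e, x}; in T->U U' P, the suffix after P is empty, so FOLLOW(P) ⊇ FOLLOW(T) = {$, a, e, x}. Thus FOLLOW(P) = {$, a, e, x}.
FOLLOW(T): in P->T T (occurrence 1), T is followed by T with FIRST {epsilon, a, e, x}; in P->T T (occurrence 1), the suffix after T is nullable, so FOLLOW(T) ⊇ FOLLOW(P) = {$, a, e, x}; in P->T T (occurrence 2), the suffix after T is empty, so FOLLOW(T) ⊇ FOLLOW(P) = {$, a, e, x}. Thus FOLLOW(T) = {$, a, e, x}.
FOLLOW(P'): in T->P', the suffix after P' is empty, so FOLLOW(P') ⊇ FOLLOW(T) = {$, a, e, x}. Thus FOLLOW(P') = {$, a, e, x}.
FOLLOW(U): in U->e U U', U is followed by U' with FIRST {epsilon, e, x}; in U->e U U', the suffix after U is nullable (adds nothing new); in T->U U' P, U is followed by U' P with FIRST {epsilon, a, e, x}; in T->U U' P, the suffix after U is nullable, so FOLLOW(U) ⊇ FOLLOW(T) = {$, a, e, x}; in U'->U, the suffix after U is empty, so FOLLOW(U) ⊇ FOLLOW(U') = {$, a, e, x}. Thus FOLLOW(U) = {$, a, e, x}.
FOLLOW(U'): in U->e U U', the suffix after U' is empty, so FOLLOW(U') ⊇ FOLLOW(U) = {$, a, e, x}; in T->U U' P, U' is followed by P with FIRST {epsilon, a, e, x}; in T->U U' P, the suffix after U' is nullable, so FOLLOW(U') ⊇ FOLLOW(T) = {$, a, e, x}; in P'->U' x, U' is followed by x with FIRST {x}. Thus FOLLOW(U') = {$, a, e, x}.

{$, a, e, x}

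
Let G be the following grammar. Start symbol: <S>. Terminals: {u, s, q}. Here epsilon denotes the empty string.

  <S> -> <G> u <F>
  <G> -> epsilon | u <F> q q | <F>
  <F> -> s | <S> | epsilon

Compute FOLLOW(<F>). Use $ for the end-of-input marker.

FIRST(<S>) = {s, u}  (via <G> u <F>)
FIRST(<F>) = {epsilon, s, u}  (via <S>)
FIRST(<G>) = {epsilon, s, u}  (via <F>)
FOLLOW(<S>) includes $ since <S> is the start symbol.
FOLLOW(<G>): in <S>-><G> u <F>, <G> is followed by u <F> with FIRST {u}. Thus FOLLOW(<G>) = {u}.
FOLLOW(<S>): in <F>-><S>, the suffix after <S> is empty, so FOLLOW(<S>) ⊇ FOLLOW(<F>) = {$, q, u}. Thus FOLLOW(<S>) = {$, q, u}.
FOLLOW(<F>): in <S>-><G> u <F>, the suffix after <F> is empty, so FOLLOW(<F>) ⊇ FOLLOW(<S>) = {$, q, u}; in <G>->u <F> q q, <F> is followed by q q with FIRST {q}; in <G>-><F>, the suffix after <F> is empty, so FOLLOW(<F>) ⊇ FOLLOW(<G>) = {u}. Thus FOLLOW(<F>) = {$, q, u}.

{$, q, u}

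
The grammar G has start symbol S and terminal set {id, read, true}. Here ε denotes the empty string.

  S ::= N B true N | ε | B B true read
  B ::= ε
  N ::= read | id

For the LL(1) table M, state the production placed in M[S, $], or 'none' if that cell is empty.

S ::= ε

FIRST(B): from B::=ε we get {ε}. So FIRST(B) = {ε}.
FIRST(N): from N::=read we get {read}; from N::=id we get {id}. So FIRST(N) = {id, read}.
FIRST(S): from S::=N B true N we get {id, read}; from S::=ε we get {ε}; from S::=B B true read we get {true}. So FIRST(S) = {ε, id, read, true}.
FOLLOW(S) includes $ since S is the start symbol.
FOLLOW(S): S appears on no right-hand side. Thus FOLLOW(S) = {$}.
For S ::= N B true N: FIRST(N B true N) = {id, read}, so it goes in M[S, t] for t ∈ {id, read}.
For S ::= ε: FIRST(ε) = {ε}, so it goes in M[S, t] for t ∈ {}; since ε ∈ FIRST, also for every t ∈ FOLLOW(S) = {$}.
For S ::= B B true read: FIRST(B B true read) = {true}, so it goes in M[S, t] for t ∈ {true}.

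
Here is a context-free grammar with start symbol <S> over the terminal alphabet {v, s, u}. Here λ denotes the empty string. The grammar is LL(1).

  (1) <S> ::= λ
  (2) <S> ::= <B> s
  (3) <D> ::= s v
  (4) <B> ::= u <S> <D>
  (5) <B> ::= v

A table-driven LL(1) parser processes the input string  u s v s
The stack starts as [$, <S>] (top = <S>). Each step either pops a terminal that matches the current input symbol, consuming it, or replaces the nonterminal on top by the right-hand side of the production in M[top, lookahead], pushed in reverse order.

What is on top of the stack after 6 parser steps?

     Stack          Input      Action
  1  $ <S>          u s v s $  expand <S> ::= <B> s
  2  $ s <B>        u s v s $  expand <B> ::= u <S> <D>
  3  $ s <D> <S> u  u s v s $  match u
  4  $ s <D> <S>    s v s $    expand <S> ::= λ
  5  $ s <D>        s v s $    expand <D> ::= s v
  6  $ s v s        s v s $    match s
Stack after step 6: $ s v (top = v).

v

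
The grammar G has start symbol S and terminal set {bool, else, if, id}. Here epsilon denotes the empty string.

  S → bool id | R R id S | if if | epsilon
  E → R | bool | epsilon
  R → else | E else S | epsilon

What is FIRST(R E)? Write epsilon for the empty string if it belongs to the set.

FIRST(S): from S→bool id we get {bool}; from S→R R id S we get {bool, else, id}; from S→if if we get {if}; from S→epsilon we get {epsilon}. So FIRST(S) = {epsilon, bool, else, id, if}.
FIRST(E): from E→R we get {epsilon, bool, else}; from E→bool we get {bool}; from E→epsilon we get {epsilon}. So FIRST(E) = {epsilon, bool, else}.
FIRST(R): from R→else we get {else}; from R→E else S we get {bool, else}; from R→epsilon we get {epsilon}. So FIRST(R) = {epsilon, bool, else}.
FIRST(R E): take FIRST of each symbol in turn, carrying on past any symbol whose FIRST contains epsilon; result {epsilon, bool, else}.

{epsilon, bool, else}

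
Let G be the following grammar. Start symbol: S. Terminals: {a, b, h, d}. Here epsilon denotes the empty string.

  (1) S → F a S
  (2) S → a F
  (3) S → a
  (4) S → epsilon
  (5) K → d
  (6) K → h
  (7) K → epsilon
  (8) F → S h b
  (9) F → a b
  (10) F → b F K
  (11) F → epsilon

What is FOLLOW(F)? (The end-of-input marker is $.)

FIRST(K): from K→d we get {d}; from K→h we get {h}; from K→epsilon we get {epsilon}. So FIRST(K) = {epsilon, d, h}.
FIRST(S): from S→F a S we get {a, b, h}; from S→a F we get {a}; from S→a we get {a}; from S→epsilon we get {epsilon}. So FIRST(S) = {epsilon, a, b, h}.
FIRST(F): from F→S h b we get {a, b, h}; from F→a b we get {a}; from F→b F K we get {b}; from F→epsilon we get {epsilon}. So FIRST(F) = {epsilon, a, b, h}.
FOLLOW(S) includes $ since S is the start symbol.
FOLLOW(S): in S→F a S, the suffix after S is empty (adds nothing new); in F→S h b, S is followed by h b with FIRST {h}. Thus FOLLOW(S) = {$, h}.
FOLLOW(F): in S→F a S, F is followed by a S with FIRST {a}; in S→a F, the suffix after F is empty, so FOLLOW(F) ⊇ FOLLOW(S) = {$, h}; in F→b F K, F is followed by K with FIRST {epsilon, d, h}; in F→b F K, the suffix after F is nullable (adds nothing new). Thus FOLLOW(F) = {$, a, d, h}.
FOLLOW(K): in F→b F K, the suffix after K is empty, so FOLLOW(K) ⊇ FOLLOW(F) = {$, a, d, h}. Thus FOLLOW(K) = {$, a, d, h}.

{$, a, d, h}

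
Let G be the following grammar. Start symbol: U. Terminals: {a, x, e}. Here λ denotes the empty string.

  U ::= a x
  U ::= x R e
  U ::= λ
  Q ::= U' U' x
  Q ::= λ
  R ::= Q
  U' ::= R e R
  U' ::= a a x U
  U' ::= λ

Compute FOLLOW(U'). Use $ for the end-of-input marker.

FIRST(U) = {λ, a, x}
FIRST(Q) = {λ, a, e, x}  (via U' U' x)
FIRST(R) = {λ, a, e, x}  (via Q)
FIRST(U') = {λ, a, e, x}  (via R e R)
FOLLOW(U) includes $ since U is the start symbol.
FOLLOW(U'): in Q::=U' U' x (occurrence 1), U' is followed by U' x with FIRST {a, e, x}; in Q::=U' U' x (occurrence 2), U' is followed by x with FIRST {x}. Thus FOLLOW(U') = {a, e, x}.
FOLLOW(U): in U'::=a a x U, the suffix after U is empty, so FOLLOW(U) ⊇ FOLLOW(U') = {a, e, x}. Thus FOLLOW(U) = {$, a, e, x}.
FOLLOW(R): in U::=x R e, R is followed by e with FIRST {e}; in U'::=R e R (occurrence 1), R is followed by e R with FIRST {e}; in U'::=R e R (occurrence 2), the suffix after R is empty, so FOLLOW(R) ⊇ FOLLOW(U') = {a, e, x}. Thus FOLLOW(R) = {a, e, x}.
FOLLOW(Q): in R::=Q, the suffix after Q is empty, so FOLLOW(Q) ⊇ FOLLOW(R) = {a, e, x}. Thus FOLLOW(Q) = {a, e, x}.

{a, e, x}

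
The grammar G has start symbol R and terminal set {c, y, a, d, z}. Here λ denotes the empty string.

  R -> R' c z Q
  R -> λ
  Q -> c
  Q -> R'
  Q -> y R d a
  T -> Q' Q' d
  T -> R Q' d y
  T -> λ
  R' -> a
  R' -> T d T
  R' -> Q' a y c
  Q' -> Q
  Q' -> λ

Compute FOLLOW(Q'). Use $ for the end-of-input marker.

FIRST(R): from R->R' c z Q we get {a, c, d, y}; from R->λ we get {λ}. So FIRST(R) = {λ, a, c, d, y}.
FIRST(Q): from Q->c we get {c}; from Q->R' we get {a, c, d, y}; from Q->y R d a we get {y}. So FIRST(Q) = {a, c, d, y}.
FIRST(Q'): from Q'->Q we get {a, c, d, y}; from Q'->λ we get {λ}. So FIRST(Q') = {λ, a, c, d, y}.
FIRST(T): from T->Q' Q' d we get {a, c, d, y}; from T->R Q' d y we get {a, c, d, y}; from T->λ we get {λ}. So FIRST(T) = {λ, a, c, d, y}.
FIRST(R'): from R'->a we get {a}; from R'->T d T we get {a, c, d, y}; from R'->Q' a y c we get {a, c, d, y}. So FIRST(R') = {a, c, d, y}.
FOLLOW(R) includes $ since R is the start symbol.
FOLLOW(R): in Q->y R d a, R is followed by d a with FIRST {d}; in T->R Q' d y, R is followed by Q' d y with FIRST {a, c, d, y}. Thus FOLLOW(R) = {$, a, c, d, y}.
FOLLOW(Q'): in T->Q' Q' d (occurrence 1), Q' is followed by Q' d with FIRST {a, c, d, y}; in T->Q' Q' d (occurrence 2), Q' is followed by d with FIRST {d}; in T->R Q' d y, Q' is followed by d y with FIRST {d}; in R'->Q' a y c, Q' is followed by a y c with FIRST {a}. Thus FOLLOW(Q') = {a, c, d, y}.
FOLLOW(Q): in R->R' c z Q, the suffix after Q is empty, so FOLLOW(Q) ⊇ FOLLOW(R) = {$, a, c, d, y}; in Q'->Q, the suffix after Q is empty, so FOLLOW(Q) ⊇ FOLLOW(Q') = {a, c, d, y}. Thus FOLLOW(Q) = {$, a, c, d, y}.
FOLLOW(R'): in R->R' c z Q, R' is followed by c z Q with FIRST {c}; in Q->R', the suffix after R' is empty, so FOLLOW(R') ⊇ FOLLOW(Q) = {$, a, c, d, y}. Thus FOLLOW(R') = {$, a, c, d, y}.
FOLLOW(T): in R'->T d T (occurrence 1), T is followed by d T with FIRST {d}; in R'->T d T (occurrence 2), the suffix after T is empty, so FOLLOW(T) ⊇ FOLLOW(R') = {$, a, c, d, y}. Thus FOLLOW(T) = {$, a, c, d, y}.

{a, c, d, y}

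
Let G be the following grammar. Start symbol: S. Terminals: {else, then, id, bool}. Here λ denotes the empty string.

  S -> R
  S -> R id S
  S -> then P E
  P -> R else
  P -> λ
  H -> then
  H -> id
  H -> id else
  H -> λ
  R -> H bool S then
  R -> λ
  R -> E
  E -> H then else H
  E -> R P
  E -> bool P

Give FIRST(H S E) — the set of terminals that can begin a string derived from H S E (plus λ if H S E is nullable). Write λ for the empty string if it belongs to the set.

FIRST(H): from H->then we get {then}; from H->id we get {id}; from H->id else we get {id}; from H->λ we get {λ}. So FIRST(H) = {λ, id, then}.
FIRST(S): from S->R we get {λ, bool, else, id, then}; from S->R id S we get {bool, else, id, then}; from S->then P E we get {then}. So FIRST(S) = {λ, bool, else, id, then}.
FIRST(P): from P->R else we get {bool, else, id, then}; from P->λ we get {λ}. So FIRST(P) = {λ, bool, else, id, then}.
FIRST(R): from R->H bool S then we get {bool, id, then}; from R->λ we get {λ}; from R->E we get {λ, bool, else, id, then}. So FIRST(R) = {λ, bool, else, id, then}.
FIRST(E): from E->H then else H we get {id, then}; from E->R P we get {λ, bool, else, id, then}; from E->bool P we get {bool}. So FIRST(E) = {λ, bool, else, id, then}.
FIRST(H S E): take FIRST of each symbol in turn, carrying on past any symbol whose FIRST contains λ; result {λ, bool, else, id, then}.

{λ, bool, else, id, then}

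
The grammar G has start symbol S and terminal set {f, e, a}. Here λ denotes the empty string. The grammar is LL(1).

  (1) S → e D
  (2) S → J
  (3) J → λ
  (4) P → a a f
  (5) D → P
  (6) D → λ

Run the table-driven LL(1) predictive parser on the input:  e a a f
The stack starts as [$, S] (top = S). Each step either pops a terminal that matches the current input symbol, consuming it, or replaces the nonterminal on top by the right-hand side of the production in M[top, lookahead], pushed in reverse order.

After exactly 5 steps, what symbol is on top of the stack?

a

step 1: stack=$ S  input=e a a f $  — expand S → e D
step 2: stack=$ D e  input=e a a f $  — match e
step 3: stack=$ D  input=a a f $  — expand D → P
step 4: stack=$ P  input=a a f $  — expand P → a a f
step 5: stack=$ f a a  input=a a f $  — match a
Stack after step 5: $ f a (top = a).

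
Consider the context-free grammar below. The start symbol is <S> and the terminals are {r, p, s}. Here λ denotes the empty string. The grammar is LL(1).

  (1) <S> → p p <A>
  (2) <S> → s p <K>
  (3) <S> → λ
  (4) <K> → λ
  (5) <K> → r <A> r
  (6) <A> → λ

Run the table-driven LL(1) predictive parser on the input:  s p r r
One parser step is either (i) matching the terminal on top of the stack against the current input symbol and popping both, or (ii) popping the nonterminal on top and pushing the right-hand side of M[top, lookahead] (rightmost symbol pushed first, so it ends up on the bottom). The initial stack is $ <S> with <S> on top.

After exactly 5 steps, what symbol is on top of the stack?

     Stack      Input      Action
  1  $ <S>      s p r r $  expand <S> → s p <K>
  2  $ <K> p s  s p r r $  match s
  3  $ <K> p    p r r $    match p
  4  $ <K>      r r $      expand <K> → r <A> r
  5  $ r <A> r  r r $      match r
Stack after step 5: $ r <A> (top = <A>).

<A>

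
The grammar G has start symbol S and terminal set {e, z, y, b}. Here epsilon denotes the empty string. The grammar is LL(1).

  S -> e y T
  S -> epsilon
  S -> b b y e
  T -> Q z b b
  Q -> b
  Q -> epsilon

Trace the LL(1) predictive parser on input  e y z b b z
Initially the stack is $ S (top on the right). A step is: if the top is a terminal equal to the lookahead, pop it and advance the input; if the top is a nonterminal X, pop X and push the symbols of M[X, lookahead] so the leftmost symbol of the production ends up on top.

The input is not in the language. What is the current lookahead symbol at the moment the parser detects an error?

z

step 1: stack=$ S  input=e y z b b z $  — expand S -> e y T
step 2: stack=$ T y e  input=e y z b b z $  — match e
step 3: stack=$ T y  input=y z b b z $  — match y
step 4: stack=$ T  input=z b b z $  — expand T -> Q z b b
step 5: stack=$ b b z Q  input=z b b z $  — expand Q -> epsilon
step 6: stack=$ b b z  input=z b b z $  — match z
step 7: stack=$ b b  input=b b z $  — match b
step 8: stack=$ b  input=b z $  — match b
step 9: stack=$  input=z $  — error: stack empty but input remains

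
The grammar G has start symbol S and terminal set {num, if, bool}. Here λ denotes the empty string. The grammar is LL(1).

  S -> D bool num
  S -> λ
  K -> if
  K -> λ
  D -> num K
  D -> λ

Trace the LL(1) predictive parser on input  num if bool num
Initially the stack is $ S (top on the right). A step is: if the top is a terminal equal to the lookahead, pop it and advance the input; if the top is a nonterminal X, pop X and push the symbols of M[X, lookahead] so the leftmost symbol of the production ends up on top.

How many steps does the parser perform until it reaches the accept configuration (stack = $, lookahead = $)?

step 1: stack=$ S  input=num if bool num $  — expand S -> D bool num
step 2: stack=$ num bool D  input=num if bool num $  — expand D -> num K
step 3: stack=$ num bool K num  input=num if bool num $  — match num
step 4: stack=$ num bool K  input=if bool num $  — expand K -> if
step 5: stack=$ num bool if  input=if bool num $  — match if
step 6: stack=$ num bool  input=bool num $  — match bool
step 7: stack=$ num  input=num $  — match num
Accept reached after 7 steps.

7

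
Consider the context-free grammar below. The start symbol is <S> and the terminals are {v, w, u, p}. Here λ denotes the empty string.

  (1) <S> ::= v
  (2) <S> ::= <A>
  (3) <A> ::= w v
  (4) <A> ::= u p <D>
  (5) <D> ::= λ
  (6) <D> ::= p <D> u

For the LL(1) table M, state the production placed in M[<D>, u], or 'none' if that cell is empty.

<D> ::= λ

FIRST(<A>) = {u, w}
FIRST(<D>) = {λ, p}
FIRST(<S>) = {u, v, w}  (via <A>)
FOLLOW(<S>) includes $ since <S> is the start symbol.
FOLLOW(<A>): in <S>::=<A>, the suffix after <A> is empty, so FOLLOW(<A>) ⊇ FOLLOW(<S>) = {$}. Thus FOLLOW(<A>) = {$}.
FOLLOW(<D>): in <A>::=u p <D>, the suffix after <D> is empty, so FOLLOW(<D>) ⊇ FOLLOW(<A>) = {$}; in <D>::=p <D> u, <D> is followed by u with FIRST {u}. Thus FOLLOW(<D>) = {$, u}.
For <D> ::= λ: FIRST(λ) = {λ}, so it goes in M[<D>, t] for t ∈ {}; since λ ∈ FIRST, also for every t ∈ FOLLOW(<D>) = {$, u}.
For <D> ::= p <D> u: FIRST(p <D> u) = {p}, so it goes in M[<D>, t] for t ∈ {p}.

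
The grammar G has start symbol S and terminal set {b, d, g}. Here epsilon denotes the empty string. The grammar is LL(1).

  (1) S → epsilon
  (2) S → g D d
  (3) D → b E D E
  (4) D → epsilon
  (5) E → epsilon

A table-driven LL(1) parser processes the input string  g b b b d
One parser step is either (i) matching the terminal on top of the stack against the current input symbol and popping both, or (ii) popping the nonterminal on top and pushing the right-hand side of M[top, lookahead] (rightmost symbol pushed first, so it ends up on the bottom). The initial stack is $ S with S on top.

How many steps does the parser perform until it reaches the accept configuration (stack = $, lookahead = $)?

step 1: stack=$ S  input=g b b b d $  — expand S → g D d
step 2: stack=$ d D g  input=g b b b d $  — match g
step 3: stack=$ d D  input=b b b d $  — expand D → b E D E
step 4: stack=$ d E D E b  input=b b b d $  — match b
step 5: stack=$ d E D E  input=b b d $  — expand E → epsilon
step 6: stack=$ d E D  input=b b d $  — expand D → b E D E
step 7: stack=$ d E E D E b  input=b b d $  — match b
step 8: stack=$ d E E D E  input=b d $  — expand E → epsilon
step 9: stack=$ d E E D  input=b d $  — expand D → b E D E
step 10: stack=$ d E E E D E b  input=b d $  — match b
step 11: stack=$ d E E E D E  input=d $  — expand E → epsilon
step 12: stack=$ d E E E D  input=d $  — expand D → epsilon
step 13: stack=$ d E E E  input=d $  — expand E → epsilon
step 14: stack=$ d E E  input=d $  — expand E → epsilon
step 15: stack=$ d E  input=d $  — expand E → epsilon
step 16: stack=$ d  input=d $  — match d
Accept reached after 16 steps.

16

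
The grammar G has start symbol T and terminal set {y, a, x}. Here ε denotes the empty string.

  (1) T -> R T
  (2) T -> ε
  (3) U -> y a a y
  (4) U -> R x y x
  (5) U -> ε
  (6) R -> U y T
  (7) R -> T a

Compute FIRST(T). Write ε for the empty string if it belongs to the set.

{ε, a, y}

FIRST(T): from T->R T we get {a, y}; from T->ε we get {ε}. So FIRST(T) = {ε, a, y}.
FIRST(U): from U->y a a y we get {y}; from U->R x y x we get {a, y}; from U->ε we get {ε}. So FIRST(U) = {ε, a, y}.
FIRST(R): from R->U y T we get {a, y}; from R->T a we get {a, y}. So FIRST(R) = {a, y}.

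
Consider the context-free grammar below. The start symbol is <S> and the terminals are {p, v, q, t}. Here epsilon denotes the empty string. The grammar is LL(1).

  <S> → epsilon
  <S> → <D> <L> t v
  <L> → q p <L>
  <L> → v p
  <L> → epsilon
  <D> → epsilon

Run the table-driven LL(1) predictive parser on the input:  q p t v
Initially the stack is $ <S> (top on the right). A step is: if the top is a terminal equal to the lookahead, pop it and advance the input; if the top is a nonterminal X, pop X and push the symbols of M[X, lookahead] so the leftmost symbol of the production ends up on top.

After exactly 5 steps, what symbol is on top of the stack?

<L>

     Stack          Input      Action
  1  $ <S>          q p t v $  expand <S> → <D> <L> t v
  2  $ v t <L> <D>  q p t v $  expand <D> → epsilon
  3  $ v t <L>      q p t v $  expand <L> → q p <L>
  4  $ v t <L> p q  q p t v $  match q
  5  $ v t <L> p    p t v $    match p
Stack after step 5: $ v t <L> (top = <L>).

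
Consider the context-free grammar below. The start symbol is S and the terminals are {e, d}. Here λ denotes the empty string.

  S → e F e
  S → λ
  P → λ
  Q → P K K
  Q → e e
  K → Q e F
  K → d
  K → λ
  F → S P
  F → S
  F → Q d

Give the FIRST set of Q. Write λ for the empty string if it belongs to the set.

{λ, d, e}

FIRST(S): from S→e F e we get {e}; from S→λ we get {λ}. So FIRST(S) = {λ, e}.
FIRST(P): from P→λ we get {λ}. So FIRST(P) = {λ}.
FIRST(Q): from Q→P K K we get {λ, d, e}; from Q→e e we get {e}. So FIRST(Q) = {λ, d, e}.
FIRST(K): from K→Q e F we get {d, e}; from K→d we get {d}; from K→λ we get {λ}. So FIRST(K) = {λ, d, e}.
FIRST(F): from F→S P we get {λ, e}; from F→S we get {λ, e}; from F→Q d we get {d, e}. So FIRST(F) = {λ, d, e}.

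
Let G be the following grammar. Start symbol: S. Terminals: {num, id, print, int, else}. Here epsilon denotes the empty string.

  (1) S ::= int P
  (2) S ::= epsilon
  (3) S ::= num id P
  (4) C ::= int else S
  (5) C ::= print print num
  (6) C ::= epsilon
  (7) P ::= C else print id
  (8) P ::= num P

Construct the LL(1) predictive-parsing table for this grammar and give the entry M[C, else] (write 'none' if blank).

FIRST(S) = {epsilon, int, num}
FIRST(C) = {epsilon, int, print}
FIRST(P) = {else, int, num, print}  (via C else print id)
FOLLOW(S) includes $ since S is the start symbol.
FOLLOW(C): in P::=C else print id, C is followed by else print id with FIRST {else}. Thus FOLLOW(C) = {else}.
For C ::= int else S: FIRST(int else S) = {int}, so it goes in M[C, t] for t ∈ {int}.
For C ::= print print num: FIRST(print print num) = {print}, so it goes in M[C, t] for t ∈ {print}.
For C ::= epsilon: FIRST(epsilon) = {epsilon}, so it goes in M[C, t] for t ∈ {}; since epsilon ∈ FIRST, also for every t ∈ FOLLOW(C) = {else}.

C ::= epsilon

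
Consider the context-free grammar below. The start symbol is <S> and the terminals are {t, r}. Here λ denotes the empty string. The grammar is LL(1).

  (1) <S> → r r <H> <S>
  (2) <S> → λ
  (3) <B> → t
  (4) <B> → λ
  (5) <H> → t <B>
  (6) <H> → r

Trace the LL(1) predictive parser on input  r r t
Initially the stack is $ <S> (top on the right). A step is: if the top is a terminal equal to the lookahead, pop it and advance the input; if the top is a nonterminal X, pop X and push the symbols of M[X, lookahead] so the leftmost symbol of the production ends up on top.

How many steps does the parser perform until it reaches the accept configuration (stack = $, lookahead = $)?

     Stack          Input    Action
  1  $ <S>          r r t $  expand <S> → r r <H> <S>
  2  $ <S> <H> r r  r r t $  match r
  3  $ <S> <H> r    r t $    match r
  4  $ <S> <H>      t $      expand <H> → t <B>
  5  $ <S> <B> t    t $      match t
  6  $ <S> <B>      $        expand <B> → λ
  7  $ <S>          $        expand <S> → λ
Accept reached after 7 steps.

7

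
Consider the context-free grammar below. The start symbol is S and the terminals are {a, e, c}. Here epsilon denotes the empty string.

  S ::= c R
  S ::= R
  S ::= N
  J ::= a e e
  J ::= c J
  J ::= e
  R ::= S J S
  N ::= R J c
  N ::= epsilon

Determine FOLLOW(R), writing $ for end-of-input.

FIRST(J) = {a, c, e}
FIRST(S) = {epsilon, a, c, e}  (via R, N)
FIRST(R) = {a, c, e}  (via S J S)
FIRST(N) = {epsilon, a, c, e}  (via R J c)
FOLLOW(S) includes $ since S is the start symbol.
FOLLOW(S): in R::=S J S (occurrence 1), S is followed by J S with FIRST {a, c, e}; in R::=S J S (occurrence 2), the suffix after S is empty, so FOLLOW(S) ⊇ FOLLOW(R) = {$, a, c, e}. Thus FOLLOW(S) = {$, a, c, e}.
FOLLOW(R): in S::=c R, the suffix after R is empty, so FOLLOW(R) ⊇ FOLLOW(S) = {$, a, c, e}; in S::=R, the suffix after R is empty, so FOLLOW(R) ⊇ FOLLOW(S) = {$, a, c, e}; in N::=R J c, R is followed by J c with FIRST {a, c, e}. Thus FOLLOW(R) = {$, a, c, e}.
FOLLOW(J): in J::=c J, the suffix after J is empty (adds nothing new); in R::=S J S, J is followed by S with FIRST {epsilon, a, c, e}; in R::=S J S, the suffix after J is nullable, so FOLLOW(J) ⊇ FOLLOW(R) = {$, a, c, e}; in N::=R J c, J is followed by c with FIRST {c}. Thus FOLLOW(J) = {$, a, c, e}.
FOLLOW(N): in S::=N, the suffix after N is empty, so FOLLOW(N) ⊇ FOLLOW(S) = {$, a, c, e}. Thus FOLLOW(N) = {$, a, c, e}.

{$, a, c, e}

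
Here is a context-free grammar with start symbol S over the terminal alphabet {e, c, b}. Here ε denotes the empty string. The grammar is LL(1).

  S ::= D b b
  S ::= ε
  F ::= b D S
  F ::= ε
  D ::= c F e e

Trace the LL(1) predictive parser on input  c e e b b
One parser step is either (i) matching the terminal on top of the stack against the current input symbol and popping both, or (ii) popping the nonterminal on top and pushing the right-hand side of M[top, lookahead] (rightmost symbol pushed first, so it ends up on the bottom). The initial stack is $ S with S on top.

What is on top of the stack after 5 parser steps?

e

step 1: stack=$ S  input=c e e b b $  — expand S ::= D b b
step 2: stack=$ b b D  input=c e e b b $  — expand D ::= c F e e
step 3: stack=$ b b e e F c  input=c e e b b $  — match c
step 4: stack=$ b b e e F  input=e e b b $  — expand F ::= ε
step 5: stack=$ b b e e  input=e e b b $  — match e
Stack after step 5: $ b b e (top = e).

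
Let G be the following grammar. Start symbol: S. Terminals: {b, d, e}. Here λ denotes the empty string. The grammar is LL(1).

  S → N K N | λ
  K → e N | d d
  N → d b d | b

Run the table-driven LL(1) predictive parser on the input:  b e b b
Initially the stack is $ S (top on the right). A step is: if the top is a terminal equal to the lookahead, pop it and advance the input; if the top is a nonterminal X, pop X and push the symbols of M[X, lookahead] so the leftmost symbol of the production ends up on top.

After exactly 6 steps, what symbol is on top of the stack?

     Stack    Input      Action
  1  $ S      b e b b $  expand S → N K N
  2  $ N K N  b e b b $  expand N → b
  3  $ N K b  b e b b $  match b
  4  $ N K    e b b $    expand K → e N
  5  $ N N e  e b b $    match e
  6  $ N N    b b $      expand N → b
Stack after step 6: $ N b (top = b).

b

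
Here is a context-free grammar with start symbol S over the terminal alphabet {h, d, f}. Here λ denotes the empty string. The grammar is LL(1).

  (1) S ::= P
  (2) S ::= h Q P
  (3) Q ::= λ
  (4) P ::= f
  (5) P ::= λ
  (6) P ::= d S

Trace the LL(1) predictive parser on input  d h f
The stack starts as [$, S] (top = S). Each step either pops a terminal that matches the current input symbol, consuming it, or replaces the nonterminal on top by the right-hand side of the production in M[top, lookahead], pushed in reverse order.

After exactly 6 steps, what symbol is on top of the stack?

P

     Stack    Input    Action
  1  $ S      d h f $  expand S ::= P
  2  $ P      d h f $  expand P ::= d S
  3  $ S d    d h f $  match d
  4  $ S      h f $    expand S ::= h Q P
  5  $ P Q h  h f $    match h
  6  $ P Q    f $      expand Q ::= λ
Stack after step 6: $ P (top = P).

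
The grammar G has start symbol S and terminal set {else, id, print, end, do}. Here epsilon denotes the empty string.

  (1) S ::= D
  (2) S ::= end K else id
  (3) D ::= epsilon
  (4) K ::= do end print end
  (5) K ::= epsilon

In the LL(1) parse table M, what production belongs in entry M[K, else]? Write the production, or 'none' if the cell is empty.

K ::= epsilon

FIRST(D): from D::=epsilon we get {epsilon}. So FIRST(D) = {epsilon}.
FIRST(K): from K::=do end print end we get {do}; from K::=epsilon we get {epsilon}. So FIRST(K) = {epsilon, do}.
FIRST(S): from S::=D we get {epsilon}; from S::=end K else id we get {end}. So FIRST(S) = {epsilon, end}.
FOLLOW(S) includes $ since S is the start symbol.
FOLLOW(K): in S::=end K else id, K is followed by else id with FIRST {else}. Thus FOLLOW(K) = {else}.
For K ::= do end print end: FIRST(do end print end) = {do}, so it goes in M[K, t] for t ∈ {do}.
For K ::= epsilon: FIRST(epsilon) = {epsilon}, so it goes in M[K, t] for t ∈ {}; since epsilon ∈ FIRST, also for every t ∈ FOLLOW(K) = {else}.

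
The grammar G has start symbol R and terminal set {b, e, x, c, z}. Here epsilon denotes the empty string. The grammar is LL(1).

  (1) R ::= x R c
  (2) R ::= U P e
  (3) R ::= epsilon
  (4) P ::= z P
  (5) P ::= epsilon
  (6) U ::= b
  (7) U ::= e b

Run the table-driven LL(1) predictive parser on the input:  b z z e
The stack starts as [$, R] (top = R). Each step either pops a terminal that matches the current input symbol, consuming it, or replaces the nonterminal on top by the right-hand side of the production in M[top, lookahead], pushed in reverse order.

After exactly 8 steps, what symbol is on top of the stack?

step 1: stack=$ R  input=b z z e $  — expand R ::= U P e
step 2: stack=$ e P U  input=b z z e $  — expand U ::= b
step 3: stack=$ e P b  input=b z z e $  — match b
step 4: stack=$ e P  input=z z e $  — expand P ::= z P
step 5: stack=$ e P z  input=z z e $  — match z
step 6: stack=$ e P  input=z e $  — expand P ::= z P
step 7: stack=$ e P z  input=z e $  — match z
step 8: stack=$ e P  input=e $  — expand P ::= epsilon
Stack after step 8: $ e (top = e).

e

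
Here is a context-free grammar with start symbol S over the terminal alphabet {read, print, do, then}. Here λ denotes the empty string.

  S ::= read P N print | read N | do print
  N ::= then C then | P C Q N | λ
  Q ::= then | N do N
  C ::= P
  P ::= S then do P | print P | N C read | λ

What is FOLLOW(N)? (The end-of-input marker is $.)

{$, do, print, read, then}

FIRST(S) = {do, read}
FIRST(N) = {λ, do, print, read, then}  (via P C Q N)
FIRST(Q) = {do, print, read, then}  (via N do N)
FIRST(C) = {λ, do, print, read, then}  (via P)
FIRST(P) = {λ, do, print, read, then}  (via S then do P, N C read)
FOLLOW(S) includes $ since S is the start symbol.
FOLLOW(S): in P::=S then do P, S is followed by then do P with FIRST {then}. Thus FOLLOW(S) = {$, then}.
FOLLOW(C): in N::=then C then, C is followed by then with FIRST {then}; in N::=P C Q N, C is followed by Q N with FIRST {do, print, read, then}; in P::=N C read, C is followed by read with FIRST {read}. Thus FOLLOW(C) = {do, print, read, then}.
FOLLOW(P): in S::=read P N print, P is followed by N print with FIRST {do, print, read, then}; in N::=P C Q N, P is followed by C Q N with FIRST {do, print, read, then}; in C::=P, the suffix after P is empty, so FOLLOW(P) ⊇ FOLLOW(C) = {do, print, read, then}; in P::=S then do P, the suffix after P is empty (adds nothing new); in P::=print P, the suffix after P is empty (adds nothing new). Thus FOLLOW(P) = {do, print, read, then}.
FOLLOW(N): in S::=read P N print, N is followed by print with FIRST {print}; in S::=read N, the suffix after N is empty, so FOLLOW(N) ⊇ FOLLOW(S) = {$, then}; in N::=P C Q N, the suffix after N is empty (adds nothing new); in Q::=N do N (occurrence 1), N is followed by do N with FIRST {do}; in Q::=N do N (occurrence 2), the suffix after N is empty, so FOLLOW(N) ⊇ FOLLOW(Q) = {$, do, print, read, then}; in P::=N C read, N is followed by C read with FIRST {do, print, read, then}. Thus FOLLOW(N) = {$, do, print, read, then}.
FOLLOW(Q): in N::=P C Q N, Q is followed by N with FIRST {λ, do, print, read, then}; in N::=P C Q N, the suffix after Q is nullable, so FOLLOW(Q) ⊇ FOLLOW(N) = {$, do, print, read, then}. Thus FOLLOW(Q) = {$, do, print, read, then}.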